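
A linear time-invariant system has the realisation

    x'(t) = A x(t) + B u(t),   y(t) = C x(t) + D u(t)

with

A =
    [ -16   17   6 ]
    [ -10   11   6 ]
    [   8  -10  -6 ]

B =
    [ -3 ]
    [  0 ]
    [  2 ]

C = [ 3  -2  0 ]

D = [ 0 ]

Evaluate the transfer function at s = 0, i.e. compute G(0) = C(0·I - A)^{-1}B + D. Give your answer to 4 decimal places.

G(0) = C(-A)^{-1}B + D = -C A^{-1} B + D.
det A = -36, so A^{-1} = (1/-36)·adj(A) = [[1/6, -7/6, -1], [1/3, -4/3, -1], [-1/3, 2/3, 1/6]]
A^{-1} B = [-5/2, -3, 4/3]^T
C A^{-1} B = -3/2
G(0) = D - C A^{-1} B = 0 - (-3/2) = 3/2 ≈ 1.5000

1.5000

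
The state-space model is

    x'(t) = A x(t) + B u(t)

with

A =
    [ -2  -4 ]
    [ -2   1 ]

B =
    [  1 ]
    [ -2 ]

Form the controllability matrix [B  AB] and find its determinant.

AB = [[6], [-4]]
Controllability matrix C = [B  AB] = [[1, 6], [-2, -4]]
det(C) = 1·(-4) - 6·(-2) = -4 - (-12) = 8
Since det(C) ≠ 0, rank(C) = 2 and the system is completely controllable.

8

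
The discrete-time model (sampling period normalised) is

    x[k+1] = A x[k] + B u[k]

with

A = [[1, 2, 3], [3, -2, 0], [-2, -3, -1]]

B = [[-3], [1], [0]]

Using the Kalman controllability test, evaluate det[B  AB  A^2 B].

AB = [[-1], [-11], [3]]
A^2B = [[-14], [19], [32]]
Controllability matrix C = [B  AB  A^2B] = [[-3, -1, -14], [1, -11, 19], [0, 3, 32]]
Expanding along the first row, det(C) = (-3)·((-11)·32 - 19·3) - (-1)·(1·32 - 19·0) + (-14)·(1·3 - (-11)·0) = (-3)·(-409) - (-1)·32 + (-14)·3 = 1217
Since det(C) ≠ 0, rank(C) = 3 and the system is completely controllable.

1217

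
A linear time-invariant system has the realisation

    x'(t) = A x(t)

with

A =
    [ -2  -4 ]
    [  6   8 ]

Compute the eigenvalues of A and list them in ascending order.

2, 4

det(sI - A) = s^2 - (tr A)s + det A, with tr A = (-2) + 8 = 6 and det A = (-2)·8 - (-4)·6 = -16 - (-24) = 8.
So p(s) = det(sI - A) = s^2 - 6s + 8.
Factor s^2 - 6s + 8: two numbers with sum 6 and product 8 are 4 and 2, so s^2 - 6s + 8 = (s - 4)(s - 2).
Hence p(s) = (s - 4) (s - 2), with roots 2, 4.
At least one eigenvalue has non-negative real part, so the system is not asymptotically stable.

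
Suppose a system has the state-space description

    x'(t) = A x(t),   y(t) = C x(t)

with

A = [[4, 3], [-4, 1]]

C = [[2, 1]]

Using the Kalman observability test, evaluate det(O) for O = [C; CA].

CA = [[4, 7]]
Observability matrix O = [C; CA] = [[2, 1], [4, 7]]
det(O) = 2·7 - 1·4 = 14 - 4 = 10
Since det(O) ≠ 0, rank(O) = 2 and the system is completely observable.

10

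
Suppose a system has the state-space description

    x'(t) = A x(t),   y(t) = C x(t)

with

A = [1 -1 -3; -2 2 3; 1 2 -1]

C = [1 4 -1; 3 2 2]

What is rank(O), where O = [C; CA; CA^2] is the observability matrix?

CA = [[-8, 5, 10], [1, 5, -5]]
CA^2 = [[-8, 38, 29], [-14, -1, 17]]
Observability matrix O = [C; CA; CA^2] = [[1, 4, -1], [3, 2, 2], [-8, 5, 10], [1, 5, -5], [-8, 38, 29], [-14, -1, 17]]
Take the 3×3 submatrix of O formed by rows 1, 2, 3: [[1, 4, -1], [3, 2, 2], [-8, 5, 10]]. Its determinant is 1·(2·10 - 2·5) - 4·(3·10 - 2·(-8)) + (-1)·(3·5 - 2·(-8)) = 1·10 - 4·46 + (-1)·31 = -205 ≠ 0.
So rank(O) ≥ 3; since O has 3 columns, rank(O) = 3.
rank(O) = 3 = n, so the pair (A, C) is completely observable.

3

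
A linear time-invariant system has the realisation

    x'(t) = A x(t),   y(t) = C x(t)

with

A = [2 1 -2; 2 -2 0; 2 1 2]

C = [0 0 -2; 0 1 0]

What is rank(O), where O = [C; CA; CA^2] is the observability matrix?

CA = [[-4, -2, -4], [2, -2, 0]]
CA^2 = [[-20, -4, 0], [0, 6, -4]]
Observability matrix O = [C; CA; CA^2] = [[0, 0, -2], [0, 1, 0], [-4, -2, -4], [2, -2, 0], [-20, -4, 0], [0, 6, -4]]
Take the 3×3 submatrix of O formed by rows 1, 2, 3: [[0, 0, -2], [0, 1, 0], [-4, -2, -4]]. Its determinant is 0·(1·(-4) - 0·(-2)) - 0·(0·(-4) - 0·(-4)) + (-2)·(0·(-2) - 1·(-4)) = 0·(-4) - 0·0 + (-2)·4 = -8 ≠ 0.
So rank(O) ≥ 3; since O has 3 columns, rank(O) = 3.
rank(O) = 3 = n, so the pair (A, C) is completely observable.

3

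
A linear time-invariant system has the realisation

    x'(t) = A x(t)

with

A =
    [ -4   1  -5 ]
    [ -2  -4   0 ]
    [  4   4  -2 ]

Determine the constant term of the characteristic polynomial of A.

Expand det(sI - A) for the 3×3 matrix.
p(s) = s^3 + 10s^2 + 54s + 76.
(Check: constant term = det(-A) = (-1)^3 det A = 76; coefficient of s^2 = -tr A = 10.)
The constant term is 76.

76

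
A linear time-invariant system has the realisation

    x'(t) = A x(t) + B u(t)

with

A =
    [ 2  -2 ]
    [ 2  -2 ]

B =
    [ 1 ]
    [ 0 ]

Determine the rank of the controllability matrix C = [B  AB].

AB = [[2], [2]]
Controllability matrix C = [B  AB] = [[1, 2], [0, 2]]
det(C) = 1·2 - 2·0 = 2 - 0 = 2 ≠ 0, so rank(C) = 2.
rank(C) = 2 = n, so the pair (A, B) is completely controllable.

2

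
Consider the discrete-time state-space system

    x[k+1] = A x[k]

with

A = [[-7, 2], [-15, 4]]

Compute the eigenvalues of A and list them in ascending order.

-2, -1

det(zI - A) = z^2 - (tr A)z + det A, with tr A = (-7) + 4 = -3 and det A = (-7)·4 - 2·(-15) = -28 - (-30) = 2.
So p(z) = det(zI - A) = z^2 + 3z + 2.
Factor z^2 + 3z + 2: two numbers with sum -3 and product 2 are -1 and -2, so z^2 + 3z + 2 = (z + 1)(z + 2).
Hence p(z) = (z + 1) (z + 2), with roots -2, -1.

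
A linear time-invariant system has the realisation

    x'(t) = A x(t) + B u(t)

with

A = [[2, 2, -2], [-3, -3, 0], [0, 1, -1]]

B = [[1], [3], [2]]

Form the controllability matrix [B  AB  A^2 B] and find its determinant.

-6

AB = [[4], [-12], [1]]
A^2B = [[-18], [24], [-13]]
Controllability matrix C = [B  AB  A^2B] = [[1, 4, -18], [3, -12, 24], [2, 1, -13]]
Expanding along the first row, det(C) = 1·((-12)·(-13) - 24·1) - 4·(3·(-13) - 24·2) + (-18)·(3·1 - (-12)·2) = 1·132 - 4·(-87) + (-18)·27 = -6
Since det(C) ≠ 0, rank(C) = 3 and the system is completely controllable.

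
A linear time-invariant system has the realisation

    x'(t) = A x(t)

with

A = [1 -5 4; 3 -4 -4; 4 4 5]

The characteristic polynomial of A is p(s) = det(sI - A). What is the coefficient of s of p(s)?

-4

Expand det(sI - A) for the 3×3 matrix.
p(s) = s^3 - 2s^2 - 4s - 263.
(Check: constant term = det(-A) = (-1)^3 det A = -263; coefficient of s^2 = -tr A = -2.)
The coefficient of s is -4.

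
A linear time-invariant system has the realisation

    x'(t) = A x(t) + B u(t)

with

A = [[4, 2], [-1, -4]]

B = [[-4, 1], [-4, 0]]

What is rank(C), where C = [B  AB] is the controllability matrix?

2

AB = [[-24, 4], [20, -1]]
Controllability matrix C = [B  AB] = [[-4, 1, -24, 4], [-4, 0, 20, -1]]
Take the 2×2 submatrix of C formed by columns 1, 2: [[-4, 1], [-4, 0]]. Its determinant is (-4)·0 - 1·(-4) = 0 - (-4) = 4 ≠ 0.
So rank(C) ≥ 2; since C has 2 rows, rank(C) = 2.
rank(C) = 2 = n, so the pair (A, B) is completely controllable.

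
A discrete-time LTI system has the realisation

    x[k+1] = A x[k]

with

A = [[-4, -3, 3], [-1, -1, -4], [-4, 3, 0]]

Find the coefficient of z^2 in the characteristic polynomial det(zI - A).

Expand det(zI - A) for the 3×3 matrix.
p(z) = z^3 + 5z^2 + 25z + 117.
(Check: constant term = det(-A) = (-1)^3 det A = 117; coefficient of z^2 = -tr A = 5.)
The coefficient of z^2 is 5.

5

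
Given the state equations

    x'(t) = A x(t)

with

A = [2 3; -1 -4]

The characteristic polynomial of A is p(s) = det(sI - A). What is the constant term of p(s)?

-5

For a 2×2 matrix, det(sI - A) = s^2 - (tr A)s + det A.
tr A = -2, det A = -5.
So p(s) = s^2 + 2s - 5.
The constant term is -5.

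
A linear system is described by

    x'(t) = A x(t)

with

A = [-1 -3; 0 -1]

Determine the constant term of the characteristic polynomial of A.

For a 2×2 matrix, det(sI - A) = s^2 - (tr A)s + det A.
tr A = -2, det A = 1.
So p(s) = s^2 + 2s + 1.
The constant term is 1.

1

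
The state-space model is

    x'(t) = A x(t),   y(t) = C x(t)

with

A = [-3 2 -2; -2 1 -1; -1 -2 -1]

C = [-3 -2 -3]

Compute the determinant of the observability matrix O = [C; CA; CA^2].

-138

CA = [[16, -2, 11]]
CA^2 = [[-55, 8, -41]]
Observability matrix O = [C; CA; CA^2] = [[-3, -2, -3], [16, -2, 11], [-55, 8, -41]]
Expanding along the first row, det(O) = (-3)·((-2)·(-41) - 11·8) - (-2)·(16·(-41) - 11·(-55)) + (-3)·(16·8 - (-2)·(-55)) = (-3)·(-6) - (-2)·(-51) + (-3)·18 = -138
Since det(O) ≠ 0, rank(O) = 3 and the system is completely observable.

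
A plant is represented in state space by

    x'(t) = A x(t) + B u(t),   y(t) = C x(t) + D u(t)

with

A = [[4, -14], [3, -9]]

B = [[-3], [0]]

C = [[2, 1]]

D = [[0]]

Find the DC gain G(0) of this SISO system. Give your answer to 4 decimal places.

-10.5000

G(0) = C(-A)^{-1}B + D = -C A^{-1} B + D.
det A = 6, so A^{-1} = (1/6)·adj(A) = [[-3/2, 7/3], [-1/2, 2/3]]
A^{-1} B = [9/2, 3/2]^T
C A^{-1} B = 21/2
G(0) = D - C A^{-1} B = 0 - (21/2) = -21/2 ≈ -10.5000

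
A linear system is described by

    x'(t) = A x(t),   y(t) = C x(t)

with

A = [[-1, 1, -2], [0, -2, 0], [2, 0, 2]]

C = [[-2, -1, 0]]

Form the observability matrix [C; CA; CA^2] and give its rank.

CA = [[2, 0, 4]]
CA^2 = [[6, 2, 4]]
Observability matrix O = [C; CA; CA^2] = [[-2, -1, 0], [2, 0, 4], [6, 2, 4]]
The columns c1, c2, c3 of O are linearly dependent: -2·c1 + 4·c2 + c3 = 0 (check each entry), so rank(O) ≤ 2.
The 2×2 minor from rows 1, 2, columns 1, 2 is (-2)·0 - (-1)·2 = 0 - (-2) = 2 ≠ 0, so rank(O) = 2.
rank(O) = 2 < n = 3, so the pair (A, C) is not completely observable.

2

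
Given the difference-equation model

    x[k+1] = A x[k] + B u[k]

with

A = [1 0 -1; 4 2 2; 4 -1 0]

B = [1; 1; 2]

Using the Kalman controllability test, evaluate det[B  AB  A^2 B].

AB = [[-1], [10], [3]]
A^2B = [[-4], [22], [-14]]
Controllability matrix C = [B  AB  A^2B] = [[1, -1, -4], [1, 10, 22], [2, 3, -14]]
Expanding along the first row, det(C) = 1·(10·(-14) - 22·3) - (-1)·(1·(-14) - 22·2) + (-4)·(1·3 - 10·2) = 1·(-206) - (-1)·(-58) + (-4)·(-17) = -196
Since det(C) ≠ 0, rank(C) = 3 and the system is completely controllable.

-196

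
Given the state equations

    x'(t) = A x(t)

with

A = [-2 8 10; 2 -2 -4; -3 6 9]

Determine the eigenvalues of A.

det(sI - A) = s^3 - (tr A)s^2 + (M11 + M22 + M33)s - det A, where Mii is the 2×2 principal minor of A obtained by deleting row i and column i.
tr A = (-2) + (-2) + 9 = 5; M11 = (-2)·9 - (-4)·6 = -18 - (-24) = 6; M22 = (-2)·9 - 10·(-3) = -18 - (-30) = 12; M33 = (-2)·(-2) - 8·2 = 4 - 16 = -12; sum of minors = 6.
det A = (-2)·((-2)·9 - (-4)·6) - 8·(2·9 - (-4)·(-3)) + 10·(2·6 - (-2)·(-3)) = (-2)·6 - 8·6 + 10·6 = 0.
So p(s) = det(sI - A) = s^3 - 5s^2 + 6s.
The constant term is 0, so p(s) = s(s^2 - 5s + 6).
Factor s^2 - 5s + 6: two numbers with sum 5 and product 6 are 3 and 2, so s^2 - 5s + 6 = (s - 3)(s - 2).
Hence p(s) = s (s - 3) (s - 2), with roots 0, 2, 3.
At least one eigenvalue has non-negative real part, so the system is not asymptotically stable.

0, 2, 3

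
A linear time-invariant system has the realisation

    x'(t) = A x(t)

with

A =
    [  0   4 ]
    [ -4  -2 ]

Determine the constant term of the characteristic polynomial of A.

For a 2×2 matrix, det(sI - A) = s^2 - (tr A)s + det A.
tr A = -2, det A = 16.
So p(s) = s^2 + 2s + 16.
The constant term is 16.

16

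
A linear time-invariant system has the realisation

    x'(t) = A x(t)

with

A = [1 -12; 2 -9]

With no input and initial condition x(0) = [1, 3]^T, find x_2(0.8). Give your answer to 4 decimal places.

-0.3071

det(sI - A) = s^2 - (tr A)s + det A, with tr A = 1 + (-9) = -8 and det A = 1·(-9) - (-12)·2 = -9 - (-24) = 15.
So p(s) = det(sI - A) = s^2 + 8s + 15.
Factor s^2 + 8s + 15: two numbers with sum -8 and product 15 are -3 and -5, so s^2 + 8s + 15 = (s + 3)(s + 5).
Hence p(s) = (s + 3) (s + 5), with roots -5, -3.
The eigenvalues -5, -3 are distinct and real, so A is diagonalisable and x(t) = e^{At} x(0) = V diag(e^{λ_i t}) V^{-1} x(0), where the columns of V are the eigenvectors.
λ = -5: A - (-5)I = [[6, -12], [2, -4]]. Row 1 gives 6·v1 + (-12)·v2 = 0, so take v_1 = [2, 1]^T.
λ = -3: A - (-3)I = [[4, -12], [2, -6]]. Row 1 gives 4·v1 + (-12)·v2 = 0, so take v_2 = [3, 1]^T.
V = [v_1 v_2] = [[2, 3], [1, 1]] has det V = -1, so V^{-1} = adj(V)/det V = [[-1, 3], [1, -2]].
Modal coordinates z(0) = V^{-1} x(0): (-1)·1 + 3·3 = 8; 1·1 + (-2)·3 = -5; so z(0) = [8, -5]^T.
x_2(t) = Σ_i (v_i)_2 · z_i(0) · e^{λ_i t} (row 2 of V times the modal terms).
x_2(0.8) = 1·8·e^{-5·0.8} + 1·(-5)·e^{-3·0.8} = 8·0.018316 + (-5)·0.090718 = -0.3071.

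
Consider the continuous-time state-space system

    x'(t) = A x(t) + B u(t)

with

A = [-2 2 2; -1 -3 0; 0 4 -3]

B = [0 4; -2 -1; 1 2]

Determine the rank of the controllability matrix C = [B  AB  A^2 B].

AB = [[-2, -6], [6, -1], [-11, -10]]
A^2B = [[-6, -10], [-16, 9], [57, 26]]
Controllability matrix C = [B  AB  A^2B] = [[0, 4, -2, -6, -6, -10], [-2, -1, 6, -1, -16, 9], [1, 2, -11, -10, 57, 26]]
Take the 3×3 submatrix of C formed by columns 1, 2, 3: [[0, 4, -2], [-2, -1, 6], [1, 2, -11]]. Its determinant is 0·((-1)·(-11) - 6·2) - 4·((-2)·(-11) - 6·1) + (-2)·((-2)·2 - (-1)·1) = 0·(-1) - 4·16 + (-2)·(-3) = -58 ≠ 0.
So rank(C) ≥ 3; since C has 3 rows, rank(C) = 3.
rank(C) = 3 = n, so the pair (A, B) is completely controllable.

3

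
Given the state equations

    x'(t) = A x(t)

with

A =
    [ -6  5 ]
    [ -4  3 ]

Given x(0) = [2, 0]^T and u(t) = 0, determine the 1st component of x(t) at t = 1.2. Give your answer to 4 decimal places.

-1.5024

det(sI - A) = s^2 - (tr A)s + det A, with tr A = (-6) + 3 = -3 and det A = (-6)·3 - 5·(-4) = -18 - (-20) = 2.
So p(s) = det(sI - A) = s^2 + 3s + 2.
Factor s^2 + 3s + 2: two numbers with sum -3 and product 2 are -1 and -2, so s^2 + 3s + 2 = (s + 1)(s + 2).
Hence p(s) = (s + 1) (s + 2), with roots -2, -1.
The eigenvalues -2, -1 are distinct and real, so A is diagonalisable and x(t) = e^{At} x(0) = V diag(e^{λ_i t}) V^{-1} x(0), where the columns of V are the eigenvectors.
λ = -2: A - (-2)I = [[-4, 5], [-4, 5]]. Row 1 gives (-4)·v1 + 5·v2 = 0, so take v_1 = [5, 4]^T.
λ = -1: A - (-1)I = [[-5, 5], [-4, 4]]. Row 1 gives (-5)·v1 + 5·v2 = 0, so take v_2 = [1, 1]^T.
V = [v_1 v_2] = [[5, 1], [4, 1]] has det V = 1, so V^{-1} = adj(V)/det V = [[1, -1], [-4, 5]].
Modal coordinates z(0) = V^{-1} x(0): 1·2 + (-1)·0 = 2; (-4)·2 + 5·0 = -8; so z(0) = [2, -8]^T.
x_1(t) = Σ_i (v_i)_1 · z_i(0) · e^{λ_i t} (row 1 of V times the modal terms).
x_1(1.2) = 5·2·e^{-2·1.2} + 1·(-8)·e^{-1·1.2} = 10·0.090718 + (-8)·0.301194 = -1.5024.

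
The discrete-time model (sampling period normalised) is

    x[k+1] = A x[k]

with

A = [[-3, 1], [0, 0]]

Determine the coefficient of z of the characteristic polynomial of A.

For a 2×2 matrix, det(zI - A) = z^2 - (tr A)z + det A.
tr A = -3, det A = 0.
So p(z) = z^2 + 3z.
The coefficient of z is 3.

3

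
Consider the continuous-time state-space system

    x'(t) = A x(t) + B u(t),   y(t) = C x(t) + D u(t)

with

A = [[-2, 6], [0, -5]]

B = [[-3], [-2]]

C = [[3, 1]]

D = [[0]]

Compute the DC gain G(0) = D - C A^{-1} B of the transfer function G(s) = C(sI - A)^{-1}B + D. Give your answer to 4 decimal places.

-8.5000

G(0) = C(-A)^{-1}B + D = -C A^{-1} B + D.
det A = 10, so A^{-1} = (1/10)·adj(A) = [[-1/2, -3/5], [0, -1/5]]
A^{-1} B = [27/10, 2/5]^T
C A^{-1} B = 17/2
G(0) = D - C A^{-1} B = 0 - (17/2) = -17/2 ≈ -8.5000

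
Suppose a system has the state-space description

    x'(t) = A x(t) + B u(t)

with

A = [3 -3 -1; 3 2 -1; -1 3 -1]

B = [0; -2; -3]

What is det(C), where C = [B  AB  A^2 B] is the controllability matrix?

-819

AB = [[9], [-1], [-3]]
A^2B = [[33], [28], [-9]]
Controllability matrix C = [B  AB  A^2B] = [[0, 9, 33], [-2, -1, 28], [-3, -3, -9]]
Expanding along the first row, det(C) = 0·((-1)·(-9) - 28·(-3)) - 9·((-2)·(-9) - 28·(-3)) + 33·((-2)·(-3) - (-1)·(-3)) = 0·93 - 9·102 + 33·3 = -819
Since det(C) ≠ 0, rank(C) = 3 and the system is completely controllable.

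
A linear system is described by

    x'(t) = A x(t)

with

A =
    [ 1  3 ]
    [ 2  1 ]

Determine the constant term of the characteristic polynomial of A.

For a 2×2 matrix, det(sI - A) = s^2 - (tr A)s + det A.
tr A = 2, det A = -5.
So p(s) = s^2 - 2s - 5.
The constant term is -5.

-5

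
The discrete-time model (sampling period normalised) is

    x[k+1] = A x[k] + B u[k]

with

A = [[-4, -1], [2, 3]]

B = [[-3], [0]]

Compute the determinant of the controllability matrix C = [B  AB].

18

AB = [[12], [-6]]
Controllability matrix C = [B  AB] = [[-3, 12], [0, -6]]
det(C) = (-3)·(-6) - 12·0 = 18 - 0 = 18
Since det(C) ≠ 0, rank(C) = 2 and the system is completely controllable.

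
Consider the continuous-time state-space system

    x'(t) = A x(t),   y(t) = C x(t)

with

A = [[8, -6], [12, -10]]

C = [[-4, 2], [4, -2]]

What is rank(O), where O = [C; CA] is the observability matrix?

CA = [[-8, 4], [8, -4]]
Observability matrix O = [C; CA] = [[-4, 2], [4, -2], [-8, 4], [8, -4]]
Every row of O is a scalar multiple of row 1 = [-4, 2] (multipliers 1, -1, 2, -2), so the rows span a one-dimensional space.
O ≠ 0, hence rank(O) = 1.
rank(O) = 1 < n = 2, so the pair (A, C) is not completely observable.

1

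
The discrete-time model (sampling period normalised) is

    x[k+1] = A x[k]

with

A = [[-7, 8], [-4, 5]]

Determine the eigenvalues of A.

-3, 1

det(zI - A) = z^2 - (tr A)z + det A, with tr A = (-7) + 5 = -2 and det A = (-7)·5 - 8·(-4) = -35 - (-32) = -3.
So p(z) = det(zI - A) = z^2 + 2z - 3.
Factor z^2 + 2z - 3: two numbers with sum -2 and product -3 are 1 and -3, so z^2 + 2z - 3 = (z - 1)(z + 3).
Hence p(z) = (z - 1) (z + 3), with roots -3, 1.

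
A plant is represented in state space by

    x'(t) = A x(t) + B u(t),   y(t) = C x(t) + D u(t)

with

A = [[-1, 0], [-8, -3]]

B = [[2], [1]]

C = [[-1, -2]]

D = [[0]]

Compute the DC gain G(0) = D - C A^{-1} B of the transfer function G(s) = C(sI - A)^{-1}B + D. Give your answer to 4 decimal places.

G(0) = C(-A)^{-1}B + D = -C A^{-1} B + D.
det A = 3, so A^{-1} = (1/3)·adj(A) = [[-1, 0], [8/3, -1/3]]
A^{-1} B = [-2, 5]^T
C A^{-1} B = -8
G(0) = D - C A^{-1} B = 0 - (-8) = 8

8.0000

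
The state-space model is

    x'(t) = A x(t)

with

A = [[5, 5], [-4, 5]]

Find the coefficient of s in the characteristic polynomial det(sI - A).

-10

For a 2×2 matrix, det(sI - A) = s^2 - (tr A)s + det A.
tr A = 10, det A = 45.
So p(s) = s^2 - 10s + 45.
The coefficient of s is -10.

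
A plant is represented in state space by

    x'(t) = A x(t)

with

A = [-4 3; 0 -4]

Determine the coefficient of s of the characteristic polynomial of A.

For a 2×2 matrix, det(sI - A) = s^2 - (tr A)s + det A.
tr A = -8, det A = 16.
So p(s) = s^2 + 8s + 16.
The coefficient of s is 8.

8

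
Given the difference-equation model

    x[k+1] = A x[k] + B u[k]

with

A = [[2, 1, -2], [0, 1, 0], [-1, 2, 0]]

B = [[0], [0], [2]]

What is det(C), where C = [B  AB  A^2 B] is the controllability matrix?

AB = [[-4], [0], [0]]
A^2B = [[-8], [0], [4]]
Controllability matrix C = [B  AB  A^2B] = [[0, -4, -8], [0, 0, 0], [2, 0, 4]]
Expanding along the first row, det(C) = 0·(0·4 - 0·0) - (-4)·(0·4 - 0·2) + (-8)·(0·0 - 0·2) = 0·0 - (-4)·0 + (-8)·0 = 0
Since det(C) = 0, rank(C) < 3 and the system is not completely controllable.

0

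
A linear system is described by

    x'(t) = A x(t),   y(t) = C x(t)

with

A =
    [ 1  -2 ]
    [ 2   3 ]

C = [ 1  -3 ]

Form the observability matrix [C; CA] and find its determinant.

-26

CA = [[-5, -11]]
Observability matrix O = [C; CA] = [[1, -3], [-5, -11]]
det(O) = 1·(-11) - (-3)·(-5) = -11 - 15 = -26
Since det(O) ≠ 0, rank(O) = 2 and the system is completely observable.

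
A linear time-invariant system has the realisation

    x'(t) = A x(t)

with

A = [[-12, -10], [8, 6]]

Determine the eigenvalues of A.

det(sI - A) = s^2 - (tr A)s + det A, with tr A = (-12) + 6 = -6 and det A = (-12)·6 - (-10)·8 = -72 - (-80) = 8.
So p(s) = det(sI - A) = s^2 + 6s + 8.
Factor s^2 + 6s + 8: two numbers with sum -6 and product 8 are -2 and -4, so s^2 + 6s + 8 = (s + 2)(s + 4).
Hence p(s) = (s + 2) (s + 4), with roots -4, -2.
All eigenvalues have negative real part, so the system is asymptotically stable.

-4, -2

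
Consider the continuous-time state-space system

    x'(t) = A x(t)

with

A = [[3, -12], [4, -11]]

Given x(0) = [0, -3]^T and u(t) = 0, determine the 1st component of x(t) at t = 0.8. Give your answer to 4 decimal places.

1.3032

det(sI - A) = s^2 - (tr A)s + det A, with tr A = 3 + (-11) = -8 and det A = 3·(-11) - (-12)·4 = -33 - (-48) = 15.
So p(s) = det(sI - A) = s^2 + 8s + 15.
Factor s^2 + 8s + 15: two numbers with sum -8 and product 15 are -3 and -5, so s^2 + 8s + 15 = (s + 3)(s + 5).
Hence p(s) = (s + 3) (s + 5), with roots -5, -3.
The eigenvalues -5, -3 are distinct and real, so A is diagonalisable and x(t) = e^{At} x(0) = V diag(e^{λ_i t}) V^{-1} x(0), where the columns of V are the eigenvectors.
λ = -5: A - (-5)I = [[8, -12], [4, -6]]. Row 1 gives 8·v1 + (-12)·v2 = 0, so take v_1 = [-3, -2]^T.
λ = -3: A - (-3)I = [[6, -12], [4, -8]]. Row 1 gives 6·v1 + (-12)·v2 = 0, so take v_2 = [2, 1]^T.
V = [v_1 v_2] = [[-3, 2], [-2, 1]] has det V = 1, so V^{-1} = adj(V)/det V = [[1, -2], [2, -3]].
Modal coordinates z(0) = V^{-1} x(0): 1·0 + (-2)·(-3) = 6; 2·0 + (-3)·(-3) = 9; so z(0) = [6, 9]^T.
x_1(t) = Σ_i (v_i)_1 · z_i(0) · e^{λ_i t} (row 1 of V times the modal terms).
x_1(0.8) = (-3)·6·e^{-5·0.8} + 2·9·e^{-3·0.8} = (-18)·0.018316 + 18·0.090718 = 1.3032.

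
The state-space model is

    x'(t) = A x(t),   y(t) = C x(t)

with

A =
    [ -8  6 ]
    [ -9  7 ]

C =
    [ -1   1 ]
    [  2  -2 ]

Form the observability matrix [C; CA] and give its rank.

CA = [[-1, 1], [2, -2]]
Observability matrix O = [C; CA] = [[-1, 1], [2, -2], [-1, 1], [2, -2]]
Every row of O is a scalar multiple of row 1 = [-1, 1] (multipliers 1, -2, 1, -2), so the rows span a one-dimensional space.
O ≠ 0, hence rank(O) = 1.
rank(O) = 1 < n = 2, so the pair (A, C) is not completely observable.

1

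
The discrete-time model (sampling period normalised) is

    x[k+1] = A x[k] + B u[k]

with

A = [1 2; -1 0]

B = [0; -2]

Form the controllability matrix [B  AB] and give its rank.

2

AB = [[-4], [0]]
Controllability matrix C = [B  AB] = [[0, -4], [-2, 0]]
det(C) = 0·0 - (-4)·(-2) = 0 - 8 = -8 ≠ 0, so rank(C) = 2.
rank(C) = 2 = n, so the pair (A, B) is completely controllable.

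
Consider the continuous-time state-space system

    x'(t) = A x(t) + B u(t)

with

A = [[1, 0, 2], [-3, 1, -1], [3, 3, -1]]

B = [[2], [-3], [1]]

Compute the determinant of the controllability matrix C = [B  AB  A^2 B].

-192

AB = [[4], [-10], [-4]]
A^2B = [[-4], [-18], [-14]]
Controllability matrix C = [B  AB  A^2B] = [[2, 4, -4], [-3, -10, -18], [1, -4, -14]]
Expanding along the first row, det(C) = 2·((-10)·(-14) - (-18)·(-4)) - 4·((-3)·(-14) - (-18)·1) + (-4)·((-3)·(-4) - (-10)·1) = 2·68 - 4·60 + (-4)·22 = -192
Since det(C) ≠ 0, rank(C) = 3 and the system is completely controllable.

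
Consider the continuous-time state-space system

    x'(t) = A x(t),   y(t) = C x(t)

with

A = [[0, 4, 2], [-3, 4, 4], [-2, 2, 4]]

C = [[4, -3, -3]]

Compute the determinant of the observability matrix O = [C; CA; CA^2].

CA = [[15, -2, -16]]
CA^2 = [[38, 20, -42]]
Observability matrix O = [C; CA; CA^2] = [[4, -3, -3], [15, -2, -16], [38, 20, -42]]
Expanding along the first row, det(O) = 4·((-2)·(-42) - (-16)·20) - (-3)·(15·(-42) - (-16)·38) + (-3)·(15·20 - (-2)·38) = 4·404 - (-3)·(-22) + (-3)·376 = 422
Since det(O) ≠ 0, rank(O) = 3 and the system is completely observable.

422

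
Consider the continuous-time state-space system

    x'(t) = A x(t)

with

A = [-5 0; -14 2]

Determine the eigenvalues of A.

det(sI - A) = s^2 - (tr A)s + det A, with tr A = (-5) + 2 = -3 and det A = (-5)·2 - 0·(-14) = -10 - 0 = -10.
So p(s) = det(sI - A) = s^2 + 3s - 10.
Factor s^2 + 3s - 10: two numbers with sum -3 and product -10 are 2 and -5, so s^2 + 3s - 10 = (s - 2)(s + 5).
Hence p(s) = (s - 2) (s + 5), with roots -5, 2.
At least one eigenvalue has non-negative real part, so the system is not asymptotically stable.

-5, 2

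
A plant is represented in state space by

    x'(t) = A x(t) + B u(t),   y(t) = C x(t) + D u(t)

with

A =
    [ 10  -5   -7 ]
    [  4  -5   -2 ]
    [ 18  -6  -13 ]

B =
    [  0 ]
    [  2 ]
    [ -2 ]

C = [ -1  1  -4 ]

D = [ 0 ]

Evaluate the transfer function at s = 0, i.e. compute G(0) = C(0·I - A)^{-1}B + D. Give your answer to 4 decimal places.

G(0) = C(-A)^{-1}B + D = -C A^{-1} B + D.
det A = -12, so A^{-1} = (1/-12)·adj(A) = [[-53/12, 23/12, 25/12], [-4/3, 1/3, 2/3], [-11/2, 5/2, 5/2]]
A^{-1} B = [-1/3, -2/3, 0]^T
C A^{-1} B = -1/3
G(0) = D - C A^{-1} B = 0 - (-1/3) = 1/3 ≈ 0.3333

0.3333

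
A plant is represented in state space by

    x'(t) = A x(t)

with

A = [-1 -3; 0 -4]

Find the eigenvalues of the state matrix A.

-4, -1

det(sI - A) = s^2 - (tr A)s + det A, with tr A = (-1) + (-4) = -5 and det A = (-1)·(-4) - (-3)·0 = 4 - 0 = 4.
So p(s) = det(sI - A) = s^2 + 5s + 4.
Factor s^2 + 5s + 4: two numbers with sum -5 and product 4 are -1 and -4, so s^2 + 5s + 4 = (s + 1)(s + 4).
Hence p(s) = (s + 1) (s + 4), with roots -4, -1.
All eigenvalues have negative real part, so the system is asymptotically stable.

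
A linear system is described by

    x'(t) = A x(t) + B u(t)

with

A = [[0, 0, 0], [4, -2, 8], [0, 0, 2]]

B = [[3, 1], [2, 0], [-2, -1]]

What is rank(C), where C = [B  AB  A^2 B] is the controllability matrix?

2

AB = [[0, 0], [-8, -4], [-4, -2]]
A^2B = [[0, 0], [-16, -8], [-8, -4]]
Controllability matrix C = [B  AB  A^2B] = [[3, 1, 0, 0, 0, 0], [2, 0, -8, -4, -16, -8], [-2, -1, -4, -2, -8, -4]]
The rows r1, r2, r3 of C are linearly dependent: 2·r1 - r2 + 2·r3 = 0 (check each entry), so rank(C) ≤ 2.
The 2×2 minor from rows 1, 2, columns 1, 2 is 3·0 - 1·2 = 0 - 2 = -2 ≠ 0, so rank(C) = 2.
rank(C) = 2 < n = 3, so the pair (A, B) is not completely controllable.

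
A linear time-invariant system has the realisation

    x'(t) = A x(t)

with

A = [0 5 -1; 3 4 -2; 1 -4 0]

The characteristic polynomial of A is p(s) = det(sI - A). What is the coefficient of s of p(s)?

-22

Expand det(sI - A) for the 3×3 matrix.
p(s) = s^3 - 4s^2 - 22s - 6.
(Check: constant term = det(-A) = (-1)^3 det A = -6; coefficient of s^2 = -tr A = -4.)
The coefficient of s is -22.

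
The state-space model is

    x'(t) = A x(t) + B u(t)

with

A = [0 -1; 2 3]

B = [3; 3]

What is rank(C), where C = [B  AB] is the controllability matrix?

AB = [[-3], [15]]
Controllability matrix C = [B  AB] = [[3, -3], [3, 15]]
det(C) = 3·15 - (-3)·3 = 45 - (-9) = 54 ≠ 0, so rank(C) = 2.
rank(C) = 2 = n, so the pair (A, B) is completely controllable.

2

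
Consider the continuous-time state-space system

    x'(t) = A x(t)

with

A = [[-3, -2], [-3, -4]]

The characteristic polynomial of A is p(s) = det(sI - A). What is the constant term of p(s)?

6

For a 2×2 matrix, det(sI - A) = s^2 - (tr A)s + det A.
tr A = -7, det A = 6.
So p(s) = s^2 + 7s + 6.
The constant term is 6.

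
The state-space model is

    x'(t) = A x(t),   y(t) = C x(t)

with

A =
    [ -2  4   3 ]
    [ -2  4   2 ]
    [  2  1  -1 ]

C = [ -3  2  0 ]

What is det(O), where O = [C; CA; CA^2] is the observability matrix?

279

CA = [[2, -4, -5]]
CA^2 = [[-6, -13, 3]]
Observability matrix O = [C; CA; CA^2] = [[-3, 2, 0], [2, -4, -5], [-6, -13, 3]]
Expanding along the first row, det(O) = (-3)·((-4)·3 - (-5)·(-13)) - 2·(2·3 - (-5)·(-6)) + 0·(2·(-13) - (-4)·(-6)) = (-3)·(-77) - 2·(-24) + 0·(-50) = 279
Since det(O) ≠ 0, rank(O) = 3 and the system is completely observable.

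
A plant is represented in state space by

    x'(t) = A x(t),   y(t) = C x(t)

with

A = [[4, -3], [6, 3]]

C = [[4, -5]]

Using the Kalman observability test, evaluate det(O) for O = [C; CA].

CA = [[-14, -27]]
Observability matrix O = [C; CA] = [[4, -5], [-14, -27]]
det(O) = 4·(-27) - (-5)·(-14) = -108 - 70 = -178
Since det(O) ≠ 0, rank(O) = 2 and the system is completely observable.

-178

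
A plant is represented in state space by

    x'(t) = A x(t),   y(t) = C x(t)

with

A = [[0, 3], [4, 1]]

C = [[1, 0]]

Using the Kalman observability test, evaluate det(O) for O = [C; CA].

3

CA = [[0, 3]]
Observability matrix O = [C; CA] = [[1, 0], [0, 3]]
det(O) = 1·3 - 0·0 = 3 - 0 = 3
Since det(O) ≠ 0, rank(O) = 2 and the system is completely observable.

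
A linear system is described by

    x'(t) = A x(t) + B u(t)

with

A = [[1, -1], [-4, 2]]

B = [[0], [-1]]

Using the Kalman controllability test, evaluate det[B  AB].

AB = [[1], [-2]]
Controllability matrix C = [B  AB] = [[0, 1], [-1, -2]]
det(C) = 0·(-2) - 1·(-1) = 0 - (-1) = 1
Since det(C) ≠ 0, rank(C) = 2 and the system is completely controllable.

1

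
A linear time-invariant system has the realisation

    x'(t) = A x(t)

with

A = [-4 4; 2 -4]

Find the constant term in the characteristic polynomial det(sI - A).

For a 2×2 matrix, det(sI - A) = s^2 - (tr A)s + det A.
tr A = -8, det A = 8.
So p(s) = s^2 + 8s + 8.
The constant term is 8.

8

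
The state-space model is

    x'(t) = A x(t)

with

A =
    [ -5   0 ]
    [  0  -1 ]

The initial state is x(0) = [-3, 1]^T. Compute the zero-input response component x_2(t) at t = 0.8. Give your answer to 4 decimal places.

det(sI - A) = s^2 - (tr A)s + det A, with tr A = (-5) + (-1) = -6 and det A = (-5)·(-1) - 0·0 = 5 - 0 = 5.
So p(s) = det(sI - A) = s^2 + 6s + 5.
Factor s^2 + 6s + 5: two numbers with sum -6 and product 5 are -1 and -5, so s^2 + 6s + 5 = (s + 1)(s + 5).
Hence p(s) = (s + 1) (s + 5), with roots -5, -1.
The eigenvalues -5, -1 are distinct and real, so A is diagonalisable and x(t) = e^{At} x(0) = V diag(e^{λ_i t}) V^{-1} x(0), where the columns of V are the eigenvectors.
λ = -5: A - (-5)I = [[0, 0], [0, 4]]. Row 2 gives 0·v1 + 4·v2 = 0, so take v_1 = [-1, 0]^T.
λ = -1: A - (-1)I = [[-4, 0], [0, 0]]. Row 1 gives (-4)·v1 + 0·v2 = 0, so take v_2 = [0, -1]^T.
V = [v_1 v_2] = [[-1, 0], [0, -1]] has det V = 1, so V^{-1} = adj(V)/det V = [[-1, 0], [0, -1]].
Modal coordinates z(0) = V^{-1} x(0): (-1)·(-3) + 0·1 = 3; 0·(-3) + (-1)·1 = -1; so z(0) = [3, -1]^T.
x_2(t) = Σ_i (v_i)_2 · z_i(0) · e^{λ_i t} (row 2 of V times the modal terms).
x_2(0.8) = 0·3·e^{-5·0.8} + (-1)·(-1)·e^{-1·0.8} = 0·0.018316 + 1·0.449329 = 0.4493.

0.4493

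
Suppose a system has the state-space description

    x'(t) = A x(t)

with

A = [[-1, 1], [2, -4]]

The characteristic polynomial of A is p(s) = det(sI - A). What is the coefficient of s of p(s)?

For a 2×2 matrix, det(sI - A) = s^2 - (tr A)s + det A.
tr A = -5, det A = 2.
So p(s) = s^2 + 5s + 2.
The coefficient of s is 5.

5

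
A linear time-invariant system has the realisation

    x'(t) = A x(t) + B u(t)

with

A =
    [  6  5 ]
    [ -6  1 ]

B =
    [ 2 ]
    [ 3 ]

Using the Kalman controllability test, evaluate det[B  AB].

-99

AB = [[27], [-9]]
Controllability matrix C = [B  AB] = [[2, 27], [3, -9]]
det(C) = 2·(-9) - 27·3 = -18 - 81 = -99
Since det(C) ≠ 0, rank(C) = 2 and the system is completely controllable.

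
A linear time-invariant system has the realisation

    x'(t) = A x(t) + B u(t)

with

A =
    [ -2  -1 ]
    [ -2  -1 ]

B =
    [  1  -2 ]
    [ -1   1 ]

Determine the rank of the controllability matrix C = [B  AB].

2

AB = [[-1, 3], [-1, 3]]
Controllability matrix C = [B  AB] = [[1, -2, -1, 3], [-1, 1, -1, 3]]
Take the 2×2 submatrix of C formed by columns 1, 2: [[1, -2], [-1, 1]]. Its determinant is 1·1 - (-2)·(-1) = 1 - 2 = -1 ≠ 0.
So rank(C) ≥ 2; since C has 2 rows, rank(C) = 2.
rank(C) = 2 = n, so the pair (A, B) is completely controllable.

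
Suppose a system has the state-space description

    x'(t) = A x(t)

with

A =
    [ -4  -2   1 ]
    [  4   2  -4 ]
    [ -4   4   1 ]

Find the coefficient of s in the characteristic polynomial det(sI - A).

18

Expand det(sI - A) for the 3×3 matrix.
p(s) = s^3 + s^2 + 18s + 72.
(Check: constant term = det(-A) = (-1)^3 det A = 72; coefficient of s^2 = -tr A = 1.)
The coefficient of s is 18.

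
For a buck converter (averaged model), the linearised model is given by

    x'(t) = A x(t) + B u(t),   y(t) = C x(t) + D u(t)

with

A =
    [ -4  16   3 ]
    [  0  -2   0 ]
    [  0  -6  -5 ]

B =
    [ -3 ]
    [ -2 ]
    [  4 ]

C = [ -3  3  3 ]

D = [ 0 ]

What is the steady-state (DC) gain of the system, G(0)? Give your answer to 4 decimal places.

12.7500

G(0) = C(-A)^{-1}B + D = -C A^{-1} B + D.
det A = -40, so A^{-1} = (1/-40)·adj(A) = [[-1/4, -31/20, -3/20], [0, -1/2, 0], [0, 3/5, -1/5]]
A^{-1} B = [13/4, 1, -2]^T
C A^{-1} B = -51/4
G(0) = D - C A^{-1} B = 0 - (-51/4) = 51/4 ≈ 12.7500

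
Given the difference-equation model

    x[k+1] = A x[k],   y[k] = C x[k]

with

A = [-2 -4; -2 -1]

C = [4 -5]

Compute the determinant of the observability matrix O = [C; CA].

-34

CA = [[2, -11]]
Observability matrix O = [C; CA] = [[4, -5], [2, -11]]
det(O) = 4·(-11) - (-5)·2 = -44 - (-10) = -34
Since det(O) ≠ 0, rank(O) = 2 and the system is completely observable.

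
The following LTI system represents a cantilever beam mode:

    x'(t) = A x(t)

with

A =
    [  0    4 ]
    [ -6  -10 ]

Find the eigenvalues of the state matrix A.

det(sI - A) = s^2 - (tr A)s + det A, with tr A = 0 + (-10) = -10 and det A = 0·(-10) - 4·(-6) = 0 - (-24) = 24.
So p(s) = det(sI - A) = s^2 + 10s + 24.
Factor s^2 + 10s + 24: two numbers with sum -10 and product 24 are -4 and -6, so s^2 + 10s + 24 = (s + 4)(s + 6).
Hence p(s) = (s + 4) (s + 6), with roots -6, -4.
All eigenvalues have negative real part, so the system is asymptotically stable.

-6, -4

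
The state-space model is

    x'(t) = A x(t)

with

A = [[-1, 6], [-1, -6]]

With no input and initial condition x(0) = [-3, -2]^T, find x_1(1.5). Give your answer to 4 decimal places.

-0.1887

det(sI - A) = s^2 - (tr A)s + det A, with tr A = (-1) + (-6) = -7 and det A = (-1)·(-6) - 6·(-1) = 6 - (-6) = 12.
So p(s) = det(sI - A) = s^2 + 7s + 12.
Factor s^2 + 7s + 12: two numbers with sum -7 and product 12 are -3 and -4, so s^2 + 7s + 12 = (s + 3)(s + 4).
Hence p(s) = (s + 3) (s + 4), with roots -4, -3.
The eigenvalues -4, -3 are distinct and real, so A is diagonalisable and x(t) = e^{At} x(0) = V diag(e^{λ_i t}) V^{-1} x(0), where the columns of V are the eigenvectors.
λ = -4: A - (-4)I = [[3, 6], [-1, -2]]. Row 1 gives 3·v1 + 6·v2 = 0, so take v_1 = [2, -1]^T.
λ = -3: A - (-3)I = [[2, 6], [-1, -3]]. Row 1 gives 2·v1 + 6·v2 = 0, so take v_2 = [-3, 1]^T.
V = [v_1 v_2] = [[2, -3], [-1, 1]] has det V = -1, so V^{-1} = adj(V)/det V = [[-1, -3], [-1, -2]].
Modal coordinates z(0) = V^{-1} x(0): (-1)·(-3) + (-3)·(-2) = 9; (-1)·(-3) + (-2)·(-2) = 7; so z(0) = [9, 7]^T.
x_1(t) = Σ_i (v_i)_1 · z_i(0) · e^{λ_i t} (row 1 of V times the modal terms).
x_1(1.5) = 2·9·e^{-4·1.5} + (-3)·7·e^{-3·1.5} = 18·0.002479 + (-21)·0.011109 = -0.1887.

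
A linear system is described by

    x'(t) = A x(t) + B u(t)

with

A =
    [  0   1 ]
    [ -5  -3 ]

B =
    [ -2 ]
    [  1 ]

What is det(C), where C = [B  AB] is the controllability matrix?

-15

AB = [[1], [7]]
Controllability matrix C = [B  AB] = [[-2, 1], [1, 7]]
det(C) = (-2)·7 - 1·1 = -14 - 1 = -15
Since det(C) ≠ 0, rank(C) = 2 and the system is completely controllable.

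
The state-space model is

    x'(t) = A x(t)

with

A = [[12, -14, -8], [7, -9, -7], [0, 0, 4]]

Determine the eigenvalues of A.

-2, 4, 5

det(sI - A) = s^3 - (tr A)s^2 + (M11 + M22 + M33)s - det A, where Mii is the 2×2 principal minor of A obtained by deleting row i and column i.
tr A = 12 + (-9) + 4 = 7; M11 = (-9)·4 - (-7)·0 = -36 - 0 = -36; M22 = 12·4 - (-8)·0 = 48 - 0 = 48; M33 = 12·(-9) - (-14)·7 = -108 - (-98) = -10; sum of minors = 2.
det A = 12·((-9)·4 - (-7)·0) - (-14)·(7·4 - (-7)·0) + (-8)·(7·0 - (-9)·0) = 12·(-36) - (-14)·28 + (-8)·0 = -40.
So p(s) = det(sI - A) = s^3 - 7s^2 + 2s + 40.
Rational-root test: any integer root divides 40. Testing small divisors, s = -2 works: p(-2) = -8 + (-28) + (-4) + 40 = 0, so (s + 2) is a factor.
Dividing, p(s) = (s + 2)(s^2 - 9s + 20).
Factor s^2 - 9s + 20: two numbers with sum 9 and product 20 are 5 and 4, so s^2 - 9s + 20 = (s - 5)(s - 4).
Hence p(s) = (s - 5) (s - 4) (s + 2), with roots -2, 4, 5.
At least one eigenvalue has non-negative real part, so the system is not asymptotically stable.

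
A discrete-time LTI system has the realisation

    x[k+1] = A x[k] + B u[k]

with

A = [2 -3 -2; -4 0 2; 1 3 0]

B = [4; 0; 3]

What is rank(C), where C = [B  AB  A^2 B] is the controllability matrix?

AB = [[2], [-10], [4]]
A^2B = [[26], [0], [-28]]
Controllability matrix C = [B  AB  A^2B] = [[4, 2, 26], [0, -10, 0], [3, 4, -28]]
det(C) = 4·((-10)·(-28) - 0·4) - 2·(0·(-28) - 0·3) + 26·(0·4 - (-10)·3) = 4·280 - 2·0 + 26·30 = 1900 ≠ 0, so rank(C) = 3.
rank(C) = 3 = n, so the pair (A, B) is completely controllable.

3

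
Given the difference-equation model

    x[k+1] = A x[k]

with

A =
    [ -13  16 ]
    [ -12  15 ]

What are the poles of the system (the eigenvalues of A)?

-1, 3

det(zI - A) = z^2 - (tr A)z + det A, with tr A = (-13) + 15 = 2 and det A = (-13)·15 - 16·(-12) = -195 - (-192) = -3.
So p(z) = det(zI - A) = z^2 - 2z - 3.
Factor z^2 - 2z - 3: two numbers with sum 2 and product -3 are 3 and -1, so z^2 - 2z - 3 = (z - 3)(z + 1).
Hence p(z) = (z - 3) (z + 1), with roots -1, 3.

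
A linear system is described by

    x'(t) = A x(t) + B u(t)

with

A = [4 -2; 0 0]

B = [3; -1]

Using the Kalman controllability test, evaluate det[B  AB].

AB = [[14], [0]]
Controllability matrix C = [B  AB] = [[3, 14], [-1, 0]]
det(C) = 3·0 - 14·(-1) = 0 - (-14) = 14
Since det(C) ≠ 0, rank(C) = 2 and the system is completely controllable.

14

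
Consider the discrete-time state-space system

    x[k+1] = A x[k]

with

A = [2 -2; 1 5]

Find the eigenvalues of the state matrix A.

det(zI - A) = z^2 - (tr A)z + det A, with tr A = 2 + 5 = 7 and det A = 2·5 - (-2)·1 = 10 - (-2) = 12.
So p(z) = det(zI - A) = z^2 - 7z + 12.
Factor z^2 - 7z + 12: two numbers with sum 7 and product 12 are 4 and 3, so z^2 - 7z + 12 = (z - 4)(z - 3).
Hence p(z) = (z - 4) (z - 3), with roots 3, 4.

3, 4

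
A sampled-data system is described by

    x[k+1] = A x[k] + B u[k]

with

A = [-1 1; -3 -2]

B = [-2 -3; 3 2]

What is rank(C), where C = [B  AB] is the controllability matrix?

2

AB = [[5, 5], [0, 5]]
Controllability matrix C = [B  AB] = [[-2, -3, 5, 5], [3, 2, 0, 5]]
Take the 2×2 submatrix of C formed by columns 1, 2: [[-2, -3], [3, 2]]. Its determinant is (-2)·2 - (-3)·3 = -4 - (-9) = 5 ≠ 0.
So rank(C) ≥ 2; since C has 2 rows, rank(C) = 2.
rank(C) = 2 = n, so the pair (A, B) is completely controllable.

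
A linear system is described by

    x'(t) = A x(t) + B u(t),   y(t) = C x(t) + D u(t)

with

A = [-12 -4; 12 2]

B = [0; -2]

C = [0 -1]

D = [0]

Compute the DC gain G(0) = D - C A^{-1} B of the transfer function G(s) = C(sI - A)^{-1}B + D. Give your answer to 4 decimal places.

G(0) = C(-A)^{-1}B + D = -C A^{-1} B + D.
det A = 24, so A^{-1} = (1/24)·adj(A) = [[1/12, 1/6], [-1/2, -1/2]]
A^{-1} B = [-1/3, 1]^T
C A^{-1} B = -1
G(0) = D - C A^{-1} B = 0 - (-1) = 1

1.0000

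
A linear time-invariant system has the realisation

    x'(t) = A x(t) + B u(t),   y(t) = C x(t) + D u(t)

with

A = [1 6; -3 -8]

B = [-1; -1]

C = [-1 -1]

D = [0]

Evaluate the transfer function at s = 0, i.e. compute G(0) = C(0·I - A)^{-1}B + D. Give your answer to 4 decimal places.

1.0000

G(0) = C(-A)^{-1}B + D = -C A^{-1} B + D.
det A = 10, so A^{-1} = (1/10)·adj(A) = [[-4/5, -3/5], [3/10, 1/10]]
A^{-1} B = [7/5, -2/5]^T
C A^{-1} B = -1
G(0) = D - C A^{-1} B = 0 - (-1) = 1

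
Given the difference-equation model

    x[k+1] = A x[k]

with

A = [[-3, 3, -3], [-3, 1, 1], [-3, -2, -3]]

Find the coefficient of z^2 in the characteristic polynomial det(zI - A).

5

Expand det(zI - A) for the 3×3 matrix.
p(z) = z^3 + 5z^2 + 5z + 60.
(Check: constant term = det(-A) = (-1)^3 det A = 60; coefficient of z^2 = -tr A = 5.)
The coefficient of z^2 is 5.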